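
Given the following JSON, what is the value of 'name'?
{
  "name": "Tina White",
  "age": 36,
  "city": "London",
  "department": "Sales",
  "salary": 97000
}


Looking up field 'name'
Value: Tina White

Tina White


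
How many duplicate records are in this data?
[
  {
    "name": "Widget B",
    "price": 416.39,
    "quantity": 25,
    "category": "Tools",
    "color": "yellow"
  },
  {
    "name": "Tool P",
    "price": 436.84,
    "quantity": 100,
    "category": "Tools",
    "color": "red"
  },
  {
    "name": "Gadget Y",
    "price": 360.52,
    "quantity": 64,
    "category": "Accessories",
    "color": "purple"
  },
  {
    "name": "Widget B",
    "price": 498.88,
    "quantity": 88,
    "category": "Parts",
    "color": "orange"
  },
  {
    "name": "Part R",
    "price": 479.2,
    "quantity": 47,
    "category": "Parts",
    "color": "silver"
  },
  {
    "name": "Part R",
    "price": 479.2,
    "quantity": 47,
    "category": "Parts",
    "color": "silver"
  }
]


Checking 6 records for duplicates:

  Row 1: Widget B ($416.39, qty 25)
  Row 2: Tool P ($436.84, qty 100)
  Row 3: Gadget Y ($360.52, qty 64)
  Row 4: Widget B ($498.88, qty 88)
  Row 5: Part R ($479.2, qty 47)
  Row 6: Part R ($479.2, qty 47) <-- DUPLICATE

Duplicates found: 1
Unique records: 5

1 duplicates, 5 unique


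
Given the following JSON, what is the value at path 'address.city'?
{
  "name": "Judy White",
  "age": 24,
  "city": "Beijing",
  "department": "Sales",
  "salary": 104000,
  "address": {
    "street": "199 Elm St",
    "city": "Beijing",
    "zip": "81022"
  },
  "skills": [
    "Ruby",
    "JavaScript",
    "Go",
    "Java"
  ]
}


Query: address.city
Path: address -> city
Value: Beijing

Beijing


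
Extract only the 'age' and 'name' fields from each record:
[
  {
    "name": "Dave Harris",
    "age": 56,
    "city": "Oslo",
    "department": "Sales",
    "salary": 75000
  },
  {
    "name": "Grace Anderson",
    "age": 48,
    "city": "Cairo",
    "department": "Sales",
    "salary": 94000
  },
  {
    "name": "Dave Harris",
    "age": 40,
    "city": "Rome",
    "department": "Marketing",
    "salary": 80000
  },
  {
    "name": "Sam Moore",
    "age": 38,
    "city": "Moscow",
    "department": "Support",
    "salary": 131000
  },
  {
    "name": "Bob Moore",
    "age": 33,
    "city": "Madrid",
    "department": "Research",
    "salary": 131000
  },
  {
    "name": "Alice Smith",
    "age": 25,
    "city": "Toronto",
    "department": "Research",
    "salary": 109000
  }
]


Original: 6 records with fields: name, age, city, department, salary
Keep: ['age', 'name']
Drop: ['city', 'department', 'salary']
Result: 6 records, 2 fields each

[
  {
    "age": 56,
    "name": "Dave Harris"
  },
  {
    "age": 48,
    "name": "Grace Anderson"
  },
  {
    "age": 40,
    "name": "Dave Harris"
  },
  {
    "age": 38,
    "name": "Sam Moore"
  },
  {
    "age": 33,
    "name": "Bob Moore"
  },
  {
    "age": 25,
    "name": "Alice Smith"
  }
]


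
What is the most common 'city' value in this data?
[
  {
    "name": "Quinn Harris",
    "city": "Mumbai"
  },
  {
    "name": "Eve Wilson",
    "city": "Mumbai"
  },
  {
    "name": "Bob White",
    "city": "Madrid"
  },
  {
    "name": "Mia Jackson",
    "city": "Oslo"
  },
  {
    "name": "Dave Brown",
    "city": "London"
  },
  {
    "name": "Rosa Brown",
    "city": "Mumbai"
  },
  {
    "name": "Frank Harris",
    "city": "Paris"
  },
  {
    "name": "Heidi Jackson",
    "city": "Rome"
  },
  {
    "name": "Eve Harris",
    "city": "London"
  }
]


Counting 'city' values across 9 records:

  Mumbai: 3 ###
  London: 2 ##
  Madrid: 1 #
  Oslo: 1 #
  Paris: 1 #
  Rome: 1 #

Most common: Mumbai (3 times)

Mumbai (3 times)


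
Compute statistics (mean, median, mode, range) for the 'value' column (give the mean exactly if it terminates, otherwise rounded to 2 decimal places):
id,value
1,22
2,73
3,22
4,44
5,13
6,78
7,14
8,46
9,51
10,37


Data: [22, 73, 22, 44, 13, 78, 14, 46, 51, 37]
Count: 10
Sum: 400
Mean: 400/10 = 40
Sorted: [13, 14, 22, 22, 37, 44, 46, 51, 73, 78]
Median: 40.5
Mode: 22 (2 times)
Range: 78 - 13 = 65
Min: 13, Max: 78

mean=40, median=40.5, mode=22, range=65


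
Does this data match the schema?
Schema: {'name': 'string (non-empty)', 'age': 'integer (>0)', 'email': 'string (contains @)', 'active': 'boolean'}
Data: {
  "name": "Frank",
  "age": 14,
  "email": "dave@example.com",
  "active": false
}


Validating each field against schema:
  name: OK (non-empty string)
  age: OK (positive integer)
  email: OK (string with @)
  active: OK (boolean)

Result: VALID

VALID


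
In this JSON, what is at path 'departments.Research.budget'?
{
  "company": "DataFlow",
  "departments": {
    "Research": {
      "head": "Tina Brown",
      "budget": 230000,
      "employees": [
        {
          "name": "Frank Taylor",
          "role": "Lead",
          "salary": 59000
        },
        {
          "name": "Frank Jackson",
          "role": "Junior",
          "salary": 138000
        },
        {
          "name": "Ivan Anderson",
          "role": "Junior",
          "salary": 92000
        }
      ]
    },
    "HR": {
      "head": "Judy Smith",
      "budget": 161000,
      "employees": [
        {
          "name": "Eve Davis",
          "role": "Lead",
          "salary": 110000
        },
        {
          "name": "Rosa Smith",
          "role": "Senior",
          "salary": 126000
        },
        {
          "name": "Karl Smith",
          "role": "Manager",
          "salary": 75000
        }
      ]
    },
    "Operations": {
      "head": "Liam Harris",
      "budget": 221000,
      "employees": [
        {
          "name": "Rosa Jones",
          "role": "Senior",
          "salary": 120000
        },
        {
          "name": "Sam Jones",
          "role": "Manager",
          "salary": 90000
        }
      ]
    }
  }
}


Path: departments.Research.budget

Navigate:
  -> departments
  -> Research
  -> budget = 230000

230000


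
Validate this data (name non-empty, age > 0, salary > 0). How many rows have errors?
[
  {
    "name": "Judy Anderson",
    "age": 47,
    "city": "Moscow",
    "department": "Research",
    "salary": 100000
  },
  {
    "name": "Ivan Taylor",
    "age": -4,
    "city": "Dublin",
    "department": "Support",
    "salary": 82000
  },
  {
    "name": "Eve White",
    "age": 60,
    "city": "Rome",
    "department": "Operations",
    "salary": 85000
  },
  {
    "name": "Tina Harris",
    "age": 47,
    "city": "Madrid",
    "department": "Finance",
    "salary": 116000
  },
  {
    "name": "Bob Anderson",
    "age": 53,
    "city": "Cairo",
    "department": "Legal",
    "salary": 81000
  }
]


Validating 5 records:
Rules: name non-empty, age > 0, salary > 0

  Row 1 (Judy Anderson): OK
  Row 2 (Ivan Taylor): negative age: -4
  Row 3 (Eve White): OK
  Row 4 (Tina Harris): OK
  Row 5 (Bob Anderson): OK

Total errors: 1

1 errors


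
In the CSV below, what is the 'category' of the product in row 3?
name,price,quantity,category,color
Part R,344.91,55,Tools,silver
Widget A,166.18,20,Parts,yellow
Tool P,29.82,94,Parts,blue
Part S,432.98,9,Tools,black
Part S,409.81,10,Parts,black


Query: Row 3 ('Tool P'), column 'category'
Value: Parts

Parts


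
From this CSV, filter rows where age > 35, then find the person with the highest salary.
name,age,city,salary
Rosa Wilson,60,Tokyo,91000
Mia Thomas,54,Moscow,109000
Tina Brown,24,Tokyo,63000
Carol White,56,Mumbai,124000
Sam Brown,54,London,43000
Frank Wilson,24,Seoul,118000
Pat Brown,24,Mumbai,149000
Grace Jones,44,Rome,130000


Filter: age > 35
Sort by: salary (descending)

Filtered records (5):
  Grace Jones, age 44, salary $130000
  Carol White, age 56, salary $124000
  Mia Thomas, age 54, salary $109000
  Rosa Wilson, age 60, salary $91000
  Sam Brown, age 54, salary $43000

Highest salary: Grace Jones ($130000)

Grace Jones


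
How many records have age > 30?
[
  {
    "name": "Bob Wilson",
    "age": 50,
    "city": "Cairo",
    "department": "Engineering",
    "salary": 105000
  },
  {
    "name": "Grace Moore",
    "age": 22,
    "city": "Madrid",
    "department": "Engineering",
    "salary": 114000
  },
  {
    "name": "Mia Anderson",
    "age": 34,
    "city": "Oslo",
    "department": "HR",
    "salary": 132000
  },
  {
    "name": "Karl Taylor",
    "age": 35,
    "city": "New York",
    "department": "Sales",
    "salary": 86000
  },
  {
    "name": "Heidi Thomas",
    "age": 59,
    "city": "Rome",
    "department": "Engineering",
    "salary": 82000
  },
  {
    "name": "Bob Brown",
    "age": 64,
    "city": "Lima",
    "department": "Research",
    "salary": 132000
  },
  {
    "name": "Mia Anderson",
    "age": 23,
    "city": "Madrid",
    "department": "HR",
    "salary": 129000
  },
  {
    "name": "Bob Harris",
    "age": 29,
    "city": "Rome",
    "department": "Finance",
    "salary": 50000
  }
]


Data: 8 records
Condition: age > 30

Checking each record:
  Bob Wilson: 50 MATCH
  Grace Moore: 22
  Mia Anderson: 34 MATCH
  Karl Taylor: 35 MATCH
  Heidi Thomas: 59 MATCH
  Bob Brown: 64 MATCH
  Mia Anderson: 23
  Bob Harris: 29

Count: 5

5


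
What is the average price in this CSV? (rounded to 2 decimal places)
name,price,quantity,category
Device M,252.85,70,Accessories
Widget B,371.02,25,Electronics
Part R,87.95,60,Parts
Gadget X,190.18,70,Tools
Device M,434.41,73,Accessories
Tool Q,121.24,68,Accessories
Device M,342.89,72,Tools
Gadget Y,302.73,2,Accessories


Computing average price:
Values: [252.85, 371.02, 87.95, 190.18, 434.41, 121.24, 342.89, 302.73]
Sum = 2103.27
Count = 8
Average = 2103.27/8 = 262.90875 exactly -> 262.91 (rounded half-up to 2 decimal places)

262.91


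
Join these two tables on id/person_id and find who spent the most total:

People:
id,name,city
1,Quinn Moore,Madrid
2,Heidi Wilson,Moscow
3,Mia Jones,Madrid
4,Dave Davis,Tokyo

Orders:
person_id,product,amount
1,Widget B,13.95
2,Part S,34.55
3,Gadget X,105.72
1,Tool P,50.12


Join on: people.id = orders.person_id

Joined rows:
  Quinn Moore (Madrid) bought Widget B for $13.95
  Heidi Wilson (Moscow) bought Part S for $34.55
  Mia Jones (Madrid) bought Gadget X for $105.72
  Quinn Moore (Madrid) bought Tool P for $50.12

Total per person:
  Mia Jones: $105.72
  Quinn Moore: $64.07
  Heidi Wilson: $34.55

Top spender: Mia Jones ($105.72)

Mia Jones ($105.72)


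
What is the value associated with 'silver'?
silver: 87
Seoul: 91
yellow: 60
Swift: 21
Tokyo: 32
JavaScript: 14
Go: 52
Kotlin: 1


Looking up key 'silver'
Value: 87

87


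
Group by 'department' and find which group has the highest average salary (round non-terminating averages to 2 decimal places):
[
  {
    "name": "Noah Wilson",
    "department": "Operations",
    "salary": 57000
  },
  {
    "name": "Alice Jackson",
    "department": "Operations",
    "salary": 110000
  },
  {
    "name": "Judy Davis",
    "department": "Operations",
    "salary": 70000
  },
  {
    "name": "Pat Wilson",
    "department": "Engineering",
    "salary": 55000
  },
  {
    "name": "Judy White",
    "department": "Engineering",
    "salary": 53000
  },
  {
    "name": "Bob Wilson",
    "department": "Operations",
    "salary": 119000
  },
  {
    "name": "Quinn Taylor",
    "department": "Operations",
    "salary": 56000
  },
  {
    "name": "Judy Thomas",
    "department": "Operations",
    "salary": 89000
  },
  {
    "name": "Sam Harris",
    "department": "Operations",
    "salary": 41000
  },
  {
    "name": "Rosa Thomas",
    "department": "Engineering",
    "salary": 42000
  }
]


Group by: department

Groups:
  Engineering: 3 people, avg salary = 150000/3 = $50000
  Operations: 7 people, avg salary = 542000/7 ≈ $77428.57

Highest average salary: Operations (≈$77428.57)

Operations (≈$77428.57)


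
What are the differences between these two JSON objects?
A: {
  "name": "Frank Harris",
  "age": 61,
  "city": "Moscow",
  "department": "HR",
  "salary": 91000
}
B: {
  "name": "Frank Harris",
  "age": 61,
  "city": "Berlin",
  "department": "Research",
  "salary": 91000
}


Comparing each field (in key order):
  name: same
  age: same
  city: DIFFERENT
  department: DIFFERENT
  salary: same
Differences:
  city: Moscow -> Berlin
  department: HR -> Research

2 field(s) changed

2 changes: city, department


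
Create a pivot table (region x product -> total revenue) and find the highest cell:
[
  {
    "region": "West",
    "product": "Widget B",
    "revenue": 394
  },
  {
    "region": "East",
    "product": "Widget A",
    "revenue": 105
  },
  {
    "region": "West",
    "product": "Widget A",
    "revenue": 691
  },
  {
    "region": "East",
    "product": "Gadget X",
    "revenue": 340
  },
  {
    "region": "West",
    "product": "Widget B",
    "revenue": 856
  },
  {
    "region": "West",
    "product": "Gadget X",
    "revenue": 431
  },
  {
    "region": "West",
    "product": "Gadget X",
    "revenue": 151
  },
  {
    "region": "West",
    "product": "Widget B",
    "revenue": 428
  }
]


Pivot: region (rows) x product (columns) -> total revenue

     Gadget X      Widget A      Widget B    
East           340           105             0  
West           582           691          1678  

Highest: West / Widget B = $1678

West / Widget B = $1678


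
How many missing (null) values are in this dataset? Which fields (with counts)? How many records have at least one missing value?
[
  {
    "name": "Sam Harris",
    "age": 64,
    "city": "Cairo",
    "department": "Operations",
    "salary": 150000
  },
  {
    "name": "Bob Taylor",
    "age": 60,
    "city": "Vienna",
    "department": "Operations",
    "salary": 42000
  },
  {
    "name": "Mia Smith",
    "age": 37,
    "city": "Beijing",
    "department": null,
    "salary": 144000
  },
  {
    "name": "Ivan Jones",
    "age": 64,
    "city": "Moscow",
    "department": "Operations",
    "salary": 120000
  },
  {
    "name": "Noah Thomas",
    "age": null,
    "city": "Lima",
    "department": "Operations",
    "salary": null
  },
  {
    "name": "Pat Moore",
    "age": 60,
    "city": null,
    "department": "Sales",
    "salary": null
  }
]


Checking for missing (null) values in 6 records:

  Sam Harris: complete
  Bob Taylor: complete
  Mia Smith: department
  Ivan Jones: complete
  Noah Thomas: age, salary
  Pat Moore: city, salary

Per field:
  name: 0 missing
  age: 1 missing
  city: 1 missing
  department: 1 missing
  salary: 2 missing

Total missing values: 5
Records with any missing: 3

5 missing values (age: 1, city: 1, department: 1, salary: 2); 3 incomplete records


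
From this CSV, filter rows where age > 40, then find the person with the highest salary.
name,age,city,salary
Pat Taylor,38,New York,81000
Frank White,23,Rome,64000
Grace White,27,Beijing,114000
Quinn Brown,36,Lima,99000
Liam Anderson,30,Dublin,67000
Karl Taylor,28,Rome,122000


Filter: age > 40
Sort by: salary (descending)

Filtered records (0):

No records match the filter.

None


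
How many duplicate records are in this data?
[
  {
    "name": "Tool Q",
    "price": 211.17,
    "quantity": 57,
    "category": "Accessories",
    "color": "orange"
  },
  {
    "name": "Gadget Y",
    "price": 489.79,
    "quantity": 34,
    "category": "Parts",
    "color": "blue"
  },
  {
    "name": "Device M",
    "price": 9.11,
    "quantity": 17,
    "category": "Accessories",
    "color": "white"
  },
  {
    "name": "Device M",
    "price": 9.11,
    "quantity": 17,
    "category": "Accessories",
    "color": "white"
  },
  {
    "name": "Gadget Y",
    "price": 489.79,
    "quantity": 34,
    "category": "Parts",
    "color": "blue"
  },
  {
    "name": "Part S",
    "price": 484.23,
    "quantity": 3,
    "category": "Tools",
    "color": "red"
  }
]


Checking 6 records for duplicates:

  Row 1: Tool Q ($211.17, qty 57)
  Row 2: Gadget Y ($489.79, qty 34)
  Row 3: Device M ($9.11, qty 17)
  Row 4: Device M ($9.11, qty 17) <-- DUPLICATE
  Row 5: Gadget Y ($489.79, qty 34) <-- DUPLICATE
  Row 6: Part S ($484.23, qty 3)

Duplicates found: 2
Unique records: 4

2 duplicates, 4 unique


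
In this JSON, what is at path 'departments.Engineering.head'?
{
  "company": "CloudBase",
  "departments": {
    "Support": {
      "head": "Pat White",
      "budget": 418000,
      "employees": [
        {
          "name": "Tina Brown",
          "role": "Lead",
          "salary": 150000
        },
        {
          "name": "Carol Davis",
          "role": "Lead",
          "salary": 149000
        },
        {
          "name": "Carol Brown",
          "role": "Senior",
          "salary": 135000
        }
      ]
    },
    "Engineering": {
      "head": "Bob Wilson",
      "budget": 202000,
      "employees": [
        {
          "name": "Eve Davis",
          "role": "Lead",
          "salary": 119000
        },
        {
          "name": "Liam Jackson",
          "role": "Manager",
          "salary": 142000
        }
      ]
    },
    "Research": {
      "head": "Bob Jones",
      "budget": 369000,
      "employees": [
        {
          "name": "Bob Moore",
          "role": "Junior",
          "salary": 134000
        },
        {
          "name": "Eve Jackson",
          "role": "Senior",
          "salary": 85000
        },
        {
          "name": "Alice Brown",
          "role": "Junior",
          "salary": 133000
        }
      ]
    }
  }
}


Path: departments.Engineering.head

Navigate:
  -> departments
  -> Engineering
  -> head = 'Bob Wilson'

Bob Wilson


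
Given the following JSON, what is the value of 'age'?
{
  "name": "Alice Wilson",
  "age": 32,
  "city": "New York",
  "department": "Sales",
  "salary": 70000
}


Looking up field 'age'
Value: 32

32


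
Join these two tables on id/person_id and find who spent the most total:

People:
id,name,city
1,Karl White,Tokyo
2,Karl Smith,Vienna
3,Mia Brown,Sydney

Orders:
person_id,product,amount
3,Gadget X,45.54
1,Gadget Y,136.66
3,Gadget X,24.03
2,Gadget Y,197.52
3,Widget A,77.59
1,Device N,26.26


Join on: people.id = orders.person_id

Joined rows:
  Mia Brown (Sydney) bought Gadget X for $45.54
  Karl White (Tokyo) bought Gadget Y for $136.66
  Mia Brown (Sydney) bought Gadget X for $24.03
  Karl Smith (Vienna) bought Gadget Y for $197.52
  Mia Brown (Sydney) bought Widget A for $77.59
  Karl White (Tokyo) bought Device N for $26.26

Total per person:
  Karl Smith: $197.52
  Karl White: $162.92
  Mia Brown: $147.16

Top spender: Karl Smith ($197.52)

Karl Smith ($197.52)


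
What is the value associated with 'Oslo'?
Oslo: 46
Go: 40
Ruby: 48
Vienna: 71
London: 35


Looking up key 'Oslo'
Value: 46

46


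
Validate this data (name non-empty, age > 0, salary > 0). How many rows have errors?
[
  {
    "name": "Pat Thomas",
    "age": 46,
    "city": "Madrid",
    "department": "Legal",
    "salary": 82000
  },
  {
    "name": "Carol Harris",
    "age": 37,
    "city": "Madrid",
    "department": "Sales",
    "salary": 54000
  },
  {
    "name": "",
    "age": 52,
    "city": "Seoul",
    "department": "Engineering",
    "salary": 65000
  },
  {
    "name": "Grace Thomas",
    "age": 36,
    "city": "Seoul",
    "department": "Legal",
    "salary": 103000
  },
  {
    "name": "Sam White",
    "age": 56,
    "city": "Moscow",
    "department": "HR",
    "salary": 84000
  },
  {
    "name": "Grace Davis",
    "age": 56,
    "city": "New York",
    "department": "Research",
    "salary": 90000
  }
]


Validating 6 records:
Rules: name non-empty, age > 0, salary > 0

  Row 1 (Pat Thomas): OK
  Row 2 (Carol Harris): OK
  Row 3 (???): empty name
  Row 4 (Grace Thomas): OK
  Row 5 (Sam White): OK
  Row 6 (Grace Davis): OK

Total errors: 1

1 errors


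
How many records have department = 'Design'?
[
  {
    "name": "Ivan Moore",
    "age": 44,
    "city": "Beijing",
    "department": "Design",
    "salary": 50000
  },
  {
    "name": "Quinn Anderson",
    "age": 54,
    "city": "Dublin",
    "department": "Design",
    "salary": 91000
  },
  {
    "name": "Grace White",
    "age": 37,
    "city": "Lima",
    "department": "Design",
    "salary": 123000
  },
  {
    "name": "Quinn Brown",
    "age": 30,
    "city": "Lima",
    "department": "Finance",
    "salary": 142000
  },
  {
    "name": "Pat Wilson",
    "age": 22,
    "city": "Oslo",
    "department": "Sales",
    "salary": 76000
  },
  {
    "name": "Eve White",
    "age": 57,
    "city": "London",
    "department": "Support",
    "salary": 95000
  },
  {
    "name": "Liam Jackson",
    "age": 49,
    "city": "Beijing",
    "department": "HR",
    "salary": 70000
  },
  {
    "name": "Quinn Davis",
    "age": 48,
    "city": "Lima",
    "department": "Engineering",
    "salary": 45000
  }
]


Data: 8 records
Condition: department = 'Design'

Checking each record:
  Ivan Moore: Design MATCH
  Quinn Anderson: Design MATCH
  Grace White: Design MATCH
  Quinn Brown: Finance
  Pat Wilson: Sales
  Eve White: Support
  Liam Jackson: HR
  Quinn Davis: Engineering

Count: 3

3


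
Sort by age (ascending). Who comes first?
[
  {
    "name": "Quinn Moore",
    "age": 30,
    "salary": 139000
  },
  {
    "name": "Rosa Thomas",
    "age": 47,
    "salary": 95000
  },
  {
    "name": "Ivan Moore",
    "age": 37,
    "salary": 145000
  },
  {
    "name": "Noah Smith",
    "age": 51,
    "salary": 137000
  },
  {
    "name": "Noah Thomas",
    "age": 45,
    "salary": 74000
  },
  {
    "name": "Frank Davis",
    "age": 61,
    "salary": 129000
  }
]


Sort by: age (ascending)

Sorted order:
  1. Quinn Moore (age = 30)
  2. Ivan Moore (age = 37)
  3. Noah Thomas (age = 45)
  4. Rosa Thomas (age = 47)
  5. Noah Smith (age = 51)
  6. Frank Davis (age = 61)

First: Quinn Moore

Quinn Moore


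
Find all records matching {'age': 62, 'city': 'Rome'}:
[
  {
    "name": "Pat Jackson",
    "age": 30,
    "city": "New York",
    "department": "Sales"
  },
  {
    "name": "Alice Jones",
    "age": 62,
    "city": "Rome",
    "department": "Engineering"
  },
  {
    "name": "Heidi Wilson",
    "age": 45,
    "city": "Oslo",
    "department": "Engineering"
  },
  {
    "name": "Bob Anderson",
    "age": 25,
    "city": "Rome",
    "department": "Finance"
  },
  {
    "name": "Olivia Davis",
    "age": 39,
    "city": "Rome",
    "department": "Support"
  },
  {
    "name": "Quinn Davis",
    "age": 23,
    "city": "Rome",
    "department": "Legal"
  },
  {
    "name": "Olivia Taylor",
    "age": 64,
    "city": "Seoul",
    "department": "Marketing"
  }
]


Search criteria: {'age': 62, 'city': 'Rome'}

Checking 7 records:
  Pat Jackson: {age: 30, city: New York}
  Alice Jones: {age: 62, city: Rome} <-- MATCH
  Heidi Wilson: {age: 45, city: Oslo}
  Bob Anderson: {age: 25, city: Rome}
  Olivia Davis: {age: 39, city: Rome}
  Quinn Davis: {age: 23, city: Rome}
  Olivia Taylor: {age: 64, city: Seoul}

Matches: ["Alice Jones"]

["Alice Jones"]


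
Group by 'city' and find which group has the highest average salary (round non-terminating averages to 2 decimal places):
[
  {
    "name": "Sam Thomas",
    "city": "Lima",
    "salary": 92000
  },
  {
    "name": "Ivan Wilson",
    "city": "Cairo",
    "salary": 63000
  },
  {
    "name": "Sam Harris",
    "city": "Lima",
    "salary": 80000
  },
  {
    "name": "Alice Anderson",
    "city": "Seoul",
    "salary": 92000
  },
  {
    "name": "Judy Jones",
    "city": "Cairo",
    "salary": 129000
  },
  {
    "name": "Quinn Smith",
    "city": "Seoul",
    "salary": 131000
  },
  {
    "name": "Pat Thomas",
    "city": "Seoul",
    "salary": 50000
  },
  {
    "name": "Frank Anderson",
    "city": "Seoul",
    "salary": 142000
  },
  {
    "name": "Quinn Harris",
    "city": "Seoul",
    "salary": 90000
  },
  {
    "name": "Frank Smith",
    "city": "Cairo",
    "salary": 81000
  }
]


Group by: city

Groups:
  Cairo: 3 people, avg salary = 273000/3 = $91000
  Lima: 2 people, avg salary = 172000/2 = $86000
  Seoul: 5 people, avg salary = 505000/5 = $101000

Highest average salary: Seoul ($101000)

Seoul ($101000)


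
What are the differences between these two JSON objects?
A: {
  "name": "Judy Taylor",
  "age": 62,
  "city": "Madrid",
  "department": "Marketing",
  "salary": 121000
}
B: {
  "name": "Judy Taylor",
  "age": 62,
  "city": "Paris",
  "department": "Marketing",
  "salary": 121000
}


Comparing each field (in key order):
  name: same
  age: same
  city: DIFFERENT
  department: same
  salary: same
Differences:
  city: Madrid -> Paris

1 field(s) changed

1 change: city


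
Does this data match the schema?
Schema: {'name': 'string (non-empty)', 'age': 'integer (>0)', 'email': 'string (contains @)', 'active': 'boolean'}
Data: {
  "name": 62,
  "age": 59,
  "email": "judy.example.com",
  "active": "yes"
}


Validating each field against schema:
  name: FAIL (62 is not a string)
  age: OK (positive integer)
  email: FAIL ("judy.example.com" does not contain @)
  active: FAIL ("yes" is not a boolean)

Result: INVALID (3 errors: name, email, active)

INVALID (3 errors: name, email, active)


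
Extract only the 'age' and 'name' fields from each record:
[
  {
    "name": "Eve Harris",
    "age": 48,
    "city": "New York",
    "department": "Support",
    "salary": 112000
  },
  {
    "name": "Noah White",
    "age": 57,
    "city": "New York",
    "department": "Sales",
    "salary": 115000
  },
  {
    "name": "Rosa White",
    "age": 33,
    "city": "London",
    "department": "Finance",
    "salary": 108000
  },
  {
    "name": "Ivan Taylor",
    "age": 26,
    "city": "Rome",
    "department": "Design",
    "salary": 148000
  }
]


Original: 4 records with fields: name, age, city, department, salary
Keep: ['age', 'name']
Drop: ['city', 'department', 'salary']
Result: 4 records, 2 fields each

[
  {
    "age": 48,
    "name": "Eve Harris"
  },
  {
    "age": 57,
    "name": "Noah White"
  },
  {
    "age": 33,
    "name": "Rosa White"
  },
  {
    "age": 26,
    "name": "Ivan Taylor"
  }
]


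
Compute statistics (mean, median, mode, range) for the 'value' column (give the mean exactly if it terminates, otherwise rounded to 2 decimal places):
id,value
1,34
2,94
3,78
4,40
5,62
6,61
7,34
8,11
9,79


Data: [34, 94, 78, 40, 62, 61, 34, 11, 79]
Count: 9
Sum: 493
Mean: 493/9 ≈ 54.78 (rounded to 2 decimal places)
Sorted: [11, 34, 34, 40, 61, 62, 78, 79, 94]
Median: 61.0
Mode: 34 (2 times)
Range: 94 - 11 = 83
Min: 11, Max: 94

mean≈54.78, median=61.0, mode=34, range=83


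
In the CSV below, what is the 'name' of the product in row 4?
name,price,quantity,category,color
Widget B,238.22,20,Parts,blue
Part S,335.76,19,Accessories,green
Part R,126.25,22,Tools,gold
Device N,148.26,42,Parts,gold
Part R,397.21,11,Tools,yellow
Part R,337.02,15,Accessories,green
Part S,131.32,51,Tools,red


Query: Row 4 ('Device N'), column 'name'
Value: Device N

Device N


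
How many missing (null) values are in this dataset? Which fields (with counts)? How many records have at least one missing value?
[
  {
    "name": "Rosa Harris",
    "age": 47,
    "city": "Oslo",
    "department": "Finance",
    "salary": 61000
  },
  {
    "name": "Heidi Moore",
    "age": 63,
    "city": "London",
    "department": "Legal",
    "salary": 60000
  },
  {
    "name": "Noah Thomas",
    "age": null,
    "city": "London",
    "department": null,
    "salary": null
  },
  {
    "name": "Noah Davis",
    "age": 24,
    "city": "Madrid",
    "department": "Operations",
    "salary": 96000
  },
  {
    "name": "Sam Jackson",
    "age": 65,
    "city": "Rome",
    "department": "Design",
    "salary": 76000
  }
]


Checking for missing (null) values in 5 records:

  Rosa Harris: complete
  Heidi Moore: complete
  Noah Thomas: age, department, salary
  Noah Davis: complete
  Sam Jackson: complete

Per field:
  name: 0 missing
  age: 1 missing
  city: 0 missing
  department: 1 missing
  salary: 1 missing

Total missing values: 3
Records with any missing: 1

3 missing values (age: 1, department: 1, salary: 1); 1 incomplete records


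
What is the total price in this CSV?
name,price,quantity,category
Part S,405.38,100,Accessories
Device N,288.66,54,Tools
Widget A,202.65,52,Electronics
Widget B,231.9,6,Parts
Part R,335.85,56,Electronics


Computing total price:
Values: [405.38, 288.66, 202.65, 231.9, 335.85]
Sum = 1464.44

1464.44


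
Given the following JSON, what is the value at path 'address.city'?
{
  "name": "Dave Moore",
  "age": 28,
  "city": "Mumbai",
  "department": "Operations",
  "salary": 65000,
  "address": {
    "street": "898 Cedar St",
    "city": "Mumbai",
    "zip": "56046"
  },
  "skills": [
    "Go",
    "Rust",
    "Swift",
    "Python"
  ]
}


Query: address.city
Path: address -> city
Value: Mumbai

Mumbai


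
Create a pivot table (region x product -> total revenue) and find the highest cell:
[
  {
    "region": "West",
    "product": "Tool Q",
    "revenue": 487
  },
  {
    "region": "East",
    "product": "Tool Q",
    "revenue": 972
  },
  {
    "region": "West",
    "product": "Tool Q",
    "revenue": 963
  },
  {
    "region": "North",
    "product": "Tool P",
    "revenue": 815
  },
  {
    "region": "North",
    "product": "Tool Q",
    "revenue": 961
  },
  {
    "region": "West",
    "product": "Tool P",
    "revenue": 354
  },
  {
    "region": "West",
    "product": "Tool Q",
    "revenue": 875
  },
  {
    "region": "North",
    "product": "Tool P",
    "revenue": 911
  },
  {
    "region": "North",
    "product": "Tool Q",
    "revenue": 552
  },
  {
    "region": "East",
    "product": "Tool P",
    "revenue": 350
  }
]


Pivot: region (rows) x product (columns) -> total revenue

     Tool P        Tool Q      
East           350           972  
North         1726          1513  
West           354          2325  

Highest: West / Tool Q = $2325

West / Tool Q = $2325


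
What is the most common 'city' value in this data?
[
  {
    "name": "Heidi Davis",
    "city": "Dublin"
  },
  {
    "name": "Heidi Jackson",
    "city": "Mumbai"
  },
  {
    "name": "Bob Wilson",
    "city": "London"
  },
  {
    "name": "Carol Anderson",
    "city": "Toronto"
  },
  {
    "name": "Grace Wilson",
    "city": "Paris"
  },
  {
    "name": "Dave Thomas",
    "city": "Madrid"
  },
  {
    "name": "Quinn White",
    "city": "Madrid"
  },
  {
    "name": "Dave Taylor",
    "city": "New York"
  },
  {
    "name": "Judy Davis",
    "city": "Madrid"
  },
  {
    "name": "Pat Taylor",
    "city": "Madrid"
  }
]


Counting 'city' values across 10 records:

  Madrid: 4 ####
  Dublin: 1 #
  Mumbai: 1 #
  London: 1 #
  Toronto: 1 #
  Paris: 1 #
  New York: 1 #

Most common: Madrid (4 times)

Madrid (4 times)


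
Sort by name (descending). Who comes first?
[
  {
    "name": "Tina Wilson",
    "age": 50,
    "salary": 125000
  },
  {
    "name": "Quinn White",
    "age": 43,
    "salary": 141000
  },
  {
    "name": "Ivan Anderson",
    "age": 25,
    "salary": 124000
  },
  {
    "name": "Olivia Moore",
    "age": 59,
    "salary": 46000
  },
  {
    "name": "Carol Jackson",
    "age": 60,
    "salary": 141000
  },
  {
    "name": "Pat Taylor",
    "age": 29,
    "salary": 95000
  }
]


Sort by: name (descending)

Sorted order:
  1. Tina Wilson (name = Tina Wilson)
  2. Quinn White (name = Quinn White)
  3. Pat Taylor (name = Pat Taylor)
  4. Olivia Moore (name = Olivia Moore)
  5. Ivan Anderson (name = Ivan Anderson)
  6. Carol Jackson (name = Carol Jackson)

First: Tina Wilson

Tina Wilson


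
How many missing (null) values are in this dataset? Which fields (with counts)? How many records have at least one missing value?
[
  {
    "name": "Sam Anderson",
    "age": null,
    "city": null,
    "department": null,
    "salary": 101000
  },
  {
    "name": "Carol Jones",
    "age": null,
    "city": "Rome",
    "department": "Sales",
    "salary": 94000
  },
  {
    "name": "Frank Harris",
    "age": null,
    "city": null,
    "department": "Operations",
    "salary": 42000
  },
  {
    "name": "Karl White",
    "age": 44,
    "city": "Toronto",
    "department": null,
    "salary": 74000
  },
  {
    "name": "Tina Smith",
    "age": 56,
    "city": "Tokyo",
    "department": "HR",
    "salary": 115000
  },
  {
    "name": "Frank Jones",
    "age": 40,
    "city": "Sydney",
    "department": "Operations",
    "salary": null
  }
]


Checking for missing (null) values in 6 records:

  Sam Anderson: age, city, department
  Carol Jones: age
  Frank Harris: age, city
  Karl White: department
  Tina Smith: complete
  Frank Jones: salary

Per field:
  name: 0 missing
  age: 3 missing
  city: 2 missing
  department: 2 missing
  salary: 1 missing

Total missing values: 8
Records with any missing: 5

8 missing values (age: 3, city: 2, department: 2, salary: 1); 5 incomplete records


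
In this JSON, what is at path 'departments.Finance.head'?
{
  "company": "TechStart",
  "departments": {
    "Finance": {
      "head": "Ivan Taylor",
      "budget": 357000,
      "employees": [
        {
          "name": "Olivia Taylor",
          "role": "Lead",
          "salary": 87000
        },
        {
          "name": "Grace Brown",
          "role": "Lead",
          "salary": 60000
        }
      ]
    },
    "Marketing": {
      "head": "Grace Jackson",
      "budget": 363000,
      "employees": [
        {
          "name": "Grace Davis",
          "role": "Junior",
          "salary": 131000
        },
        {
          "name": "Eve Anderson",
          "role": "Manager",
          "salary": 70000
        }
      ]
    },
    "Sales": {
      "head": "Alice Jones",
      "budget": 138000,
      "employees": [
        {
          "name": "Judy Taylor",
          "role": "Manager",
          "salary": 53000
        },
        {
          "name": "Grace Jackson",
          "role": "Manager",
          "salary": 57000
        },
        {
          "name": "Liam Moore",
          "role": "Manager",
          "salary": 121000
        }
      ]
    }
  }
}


Path: departments.Finance.head

Navigate:
  -> departments
  -> Finance
  -> head = 'Ivan Taylor'

Ivan Taylor


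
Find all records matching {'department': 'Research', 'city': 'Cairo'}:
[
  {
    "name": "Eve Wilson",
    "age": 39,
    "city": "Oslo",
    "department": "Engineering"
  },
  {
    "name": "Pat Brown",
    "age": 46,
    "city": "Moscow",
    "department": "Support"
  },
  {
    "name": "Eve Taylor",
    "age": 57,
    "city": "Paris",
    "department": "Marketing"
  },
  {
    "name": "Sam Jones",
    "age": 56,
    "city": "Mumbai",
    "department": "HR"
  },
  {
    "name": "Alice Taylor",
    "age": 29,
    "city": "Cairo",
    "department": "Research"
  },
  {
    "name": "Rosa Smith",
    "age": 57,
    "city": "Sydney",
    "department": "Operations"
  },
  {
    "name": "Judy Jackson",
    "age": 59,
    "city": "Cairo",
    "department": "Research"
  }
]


Search criteria: {'department': 'Research', 'city': 'Cairo'}

Checking 7 records:
  Eve Wilson: {department: Engineering, city: Oslo}
  Pat Brown: {department: Support, city: Moscow}
  Eve Taylor: {department: Marketing, city: Paris}
  Sam Jones: {department: HR, city: Mumbai}
  Alice Taylor: {department: Research, city: Cairo} <-- MATCH
  Rosa Smith: {department: Operations, city: Sydney}
  Judy Jackson: {department: Research, city: Cairo} <-- MATCH

Matches: ["Alice Taylor", "Judy Jackson"]

["Alice Taylor", "Judy Jackson"]


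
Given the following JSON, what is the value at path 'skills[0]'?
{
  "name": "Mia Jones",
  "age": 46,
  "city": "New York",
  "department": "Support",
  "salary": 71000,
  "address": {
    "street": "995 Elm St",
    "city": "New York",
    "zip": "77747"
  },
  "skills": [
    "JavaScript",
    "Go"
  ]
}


Query: skills[0]
Path: skills -> first element
Value: JavaScript

JavaScript


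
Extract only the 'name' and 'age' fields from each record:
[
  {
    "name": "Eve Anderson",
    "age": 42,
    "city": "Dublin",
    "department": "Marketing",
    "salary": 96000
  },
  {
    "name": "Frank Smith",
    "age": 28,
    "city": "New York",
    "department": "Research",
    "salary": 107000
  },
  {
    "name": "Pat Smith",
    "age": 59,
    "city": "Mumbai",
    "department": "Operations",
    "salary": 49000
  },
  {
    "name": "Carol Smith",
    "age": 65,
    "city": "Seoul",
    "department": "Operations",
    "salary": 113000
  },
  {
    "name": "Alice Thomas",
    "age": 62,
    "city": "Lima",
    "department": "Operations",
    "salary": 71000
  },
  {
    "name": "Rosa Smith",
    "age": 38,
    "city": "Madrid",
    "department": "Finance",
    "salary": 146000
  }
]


Original: 6 records with fields: name, age, city, department, salary
Keep: ['name', 'age']
Drop: ['city', 'department', 'salary']
Result: 6 records, 2 fields each

[
  {
    "name": "Eve Anderson",
    "age": 42
  },
  {
    "name": "Frank Smith",
    "age": 28
  },
  {
    "name": "Pat Smith",
    "age": 59
  },
  {
    "name": "Carol Smith",
    "age": 65
  },
  {
    "name": "Alice Thomas",
    "age": 62
  },
  {
    "name": "Rosa Smith",
    "age": 38
  }
]


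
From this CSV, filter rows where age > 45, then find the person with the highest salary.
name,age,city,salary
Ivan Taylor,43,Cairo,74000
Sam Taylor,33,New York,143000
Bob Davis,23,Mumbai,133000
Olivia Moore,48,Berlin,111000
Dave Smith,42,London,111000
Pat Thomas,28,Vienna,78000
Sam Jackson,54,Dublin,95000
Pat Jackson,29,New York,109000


Filter: age > 45
Sort by: salary (descending)

Filtered records (2):
  Olivia Moore, age 48, salary $111000
  Sam Jackson, age 54, salary $95000

Highest salary: Olivia Moore ($111000)

Olivia Moore


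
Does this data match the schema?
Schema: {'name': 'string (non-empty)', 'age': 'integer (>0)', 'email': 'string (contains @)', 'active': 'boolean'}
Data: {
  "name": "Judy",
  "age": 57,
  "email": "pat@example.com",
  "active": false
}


Validating each field against schema:
  name: OK (non-empty string)
  age: OK (positive integer)
  email: OK (string with @)
  active: OK (boolean)

Result: VALID

VALID


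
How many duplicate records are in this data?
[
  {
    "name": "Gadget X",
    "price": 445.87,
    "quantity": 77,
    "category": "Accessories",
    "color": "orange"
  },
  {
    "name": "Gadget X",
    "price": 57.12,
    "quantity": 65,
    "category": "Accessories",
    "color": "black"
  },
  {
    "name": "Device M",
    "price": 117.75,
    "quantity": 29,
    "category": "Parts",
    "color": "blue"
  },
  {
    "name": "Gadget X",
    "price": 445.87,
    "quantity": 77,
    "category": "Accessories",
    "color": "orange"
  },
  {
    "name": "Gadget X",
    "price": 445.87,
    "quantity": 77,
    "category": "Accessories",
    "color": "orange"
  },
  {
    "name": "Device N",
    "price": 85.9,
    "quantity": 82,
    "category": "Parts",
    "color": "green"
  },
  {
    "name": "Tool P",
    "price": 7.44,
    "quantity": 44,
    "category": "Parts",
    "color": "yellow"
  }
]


Checking 7 records for duplicates:

  Row 1: Gadget X ($445.87, qty 77)
  Row 2: Gadget X ($57.12, qty 65)
  Row 3: Device M ($117.75, qty 29)
  Row 4: Gadget X ($445.87, qty 77) <-- DUPLICATE
  Row 5: Gadget X ($445.87, qty 77) <-- DUPLICATE
  Row 6: Device N ($85.9, qty 82)
  Row 7: Tool P ($7.44, qty 44)

Duplicates found: 2
Unique records: 5

2 duplicates, 5 unique


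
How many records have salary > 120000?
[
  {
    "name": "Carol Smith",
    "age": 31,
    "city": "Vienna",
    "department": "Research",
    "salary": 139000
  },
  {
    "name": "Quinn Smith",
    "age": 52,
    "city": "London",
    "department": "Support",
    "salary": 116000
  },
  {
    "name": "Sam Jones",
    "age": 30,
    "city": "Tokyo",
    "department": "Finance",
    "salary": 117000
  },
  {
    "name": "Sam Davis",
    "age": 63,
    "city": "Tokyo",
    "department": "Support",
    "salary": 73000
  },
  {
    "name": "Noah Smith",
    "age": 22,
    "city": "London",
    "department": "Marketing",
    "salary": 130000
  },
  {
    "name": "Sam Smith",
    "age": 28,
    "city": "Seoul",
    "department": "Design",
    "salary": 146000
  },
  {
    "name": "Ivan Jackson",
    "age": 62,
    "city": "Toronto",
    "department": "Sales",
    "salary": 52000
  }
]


Data: 7 records
Condition: salary > 120000

Checking each record:
  Carol Smith: 139000 MATCH
  Quinn Smith: 116000
  Sam Jones: 117000
  Sam Davis: 73000
  Noah Smith: 130000 MATCH
  Sam Smith: 146000 MATCH
  Ivan Jackson: 52000

Count: 3

3
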